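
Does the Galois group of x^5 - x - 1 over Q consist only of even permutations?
No

The polynomial is irreducible of degree 5 over Q. Its discriminant is 2869, which is not a perfect square. A Galois group lies in the alternating group exactly when the discriminant is a square in Q, so the Galois group (S_5) is not contained in A_5.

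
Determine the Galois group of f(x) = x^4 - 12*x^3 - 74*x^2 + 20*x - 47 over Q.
The polynomial is an irreducible quartic over Q and its discriminant is -45365592064, which is not a perfect square, so the Galois group is not contained in A_4. The resolvent cubic y^3 + 74*y^2 - 52*y + 20280 has exactly one rational root, so the Galois group is C_4 or D_4. The quartic remains irreducible over Q(sqrt(disc)), so the group is D_4.

4T3: D_4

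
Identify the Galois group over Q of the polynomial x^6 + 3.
The polynomial f is an irreducible sextic over Q, so G = Gal(f/Q) is one of the 16 transitive subgroups 6T1, ..., 6T16 of S_6. The discriminant of f is -11337408, which is not a perfect square, so G is not contained in A_6. The transitive groups of degree 6 not contained in A_6 are: C_6 (6T1, order 6), S_3 (6T2, order 6), D_6 (6T3, order 12), C_3 x S_3 (6T5, order 18), A_4 x C_2 (6T6, order 24), S_4 (6T8, order 24), S_3 x S_3 (6T9, order 36), S_4 x C_2 (6T11, order 48), (S_3 x S_3) : C_2 (6T13, order 72), PGL(2,5) (6T14, order 120), S_6 (6T16, order 720). By Dedekind's theorem, for a prime p not dividing disc(f) the degrees of the irreducible factors of f mod p form the cycle type of an element of G. Factoring f modulo the 23 such primes p <= 97 (skipping 2, 3, which divide the discriminant), each new pattern first appears at: mod 5: f = (x^2 + 2)(x^2 + x + 2)(x^2 + 4x + 2), pattern 2+2+2; mod 7: f = (x^3 + 2)(x^3 + 5), pattern 3+3; mod 61: f = (x + 3)(x + 19)(x + 22)(x + 39)(x + 42)(x + 58), pattern 1+1+1+1+1+1. No other pattern occurs in this range, so the set of observed cycle types is {2+2+2, 3+3, 1+1+1+1+1+1}. The candidates containing elements of all these cycle types are C_6 (6T1) of order 6, S_3 (6T2) of order 6, D_6 (6T3) of order 12, C_3 x S_3 (6T5) of order 18, A_4 x C_2 (6T6) of order 24, S_4 (6T8) of order 24, S_3 x S_3 (6T9) of order 36, S_4 x C_2 (6T11) of order 48, (S_3 x S_3) : C_2 (6T13) of order 72, PGL(2,5) (6T14) of order 120, S_6 (6T16) of order 720; the others are excluded. The observed types are precisely the cycle types that occur in S_3 (6T2). Each of the other remaining candidates has further cycle types, and by the Chebotarev density theorem the matching factorization patterns would occur for a proportion of primes equal to their share of the group: C_6 (6T1) additionally contains elements of type 6 (2 of its 6 elements, about 33% of primes); D_6 (6T3) additionally contains elements of type 6, 2+2+1+1 (5 of its 12 elements, about 42% of primes); C_3 x S_3 (6T5) additionally contains elements of type 6, 3+1+1+1 (10 of its 18 elements, about 56% of primes); A_4 x C_2 (6T6) additionally contains elements of type 6, 2+2+1+1, 2+1+1+1+1 (14 of its 24 elements, about 58% of primes); S_4 (6T8) additionally contains elements of type 4+1+1, 2+2+1+1 (9 of its 24 elements, about 38% of primes); S_3 x S_3 (6T9) additionally contains elements of type 6, 3+1+1+1, 2+2+1+1 (25 of its 36 elements, about 69% of primes); S_4 x C_2 (6T11) additionally contains elements of type 6, 4+2, 4+1+1, 2+2+1+1, 2+1+1+1+1 (32 of its 48 elements, about 67% of primes); (S_3 x S_3) : C_2 (6T13) additionally contains elements of type 6, 4+2, 3+2+1, 3+1+1+1, 2+2+1+1, 2+1+1+1+1 (61 of its 72 elements, about 85% of primes); PGL(2,5) (6T14) additionally contains elements of type 6, 5+1, 4+1+1, 2+2+1+1 (89 of its 120 elements, about 74% of primes); S_6 (6T16) additionally contains elements of type 6, 5+1, 4+2, 4+1+1, 3+2+1, 3+1+1+1, 2+2+1+1, 2+1+1+1+1 (664 of its 720 elements, about 92% of primes). None of the 23 primes tested shows any such pattern (for each of these groups the chance of that is below 10^-4), which rules them out. Hence G = S_3 (6T2), of order 6.

S_3 (also written S3)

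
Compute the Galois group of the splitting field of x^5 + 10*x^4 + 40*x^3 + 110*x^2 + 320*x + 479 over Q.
F_20 (also written F20)

The polynomial f is an irreducible quintic over Q, so G = Gal(f/Q) is a transitive subgroup of S_5: one of C_5 (5T1, order 5), D_5 (5T2, order 10), F_20 (5T3, order 20), A_5 (5T4, order 60) or S_5 (5T5, order 120). The discriminant of f is 1085663503125, which is not a perfect square, so G is not contained in A_5. The transitive groups of degree 5 not contained in A_5 are: F_20 (5T3, order 20), S_5 (5T5, order 120). By Dedekind's theorem, for a prime p not dividing disc(f) the degrees of the irreducible factors of f mod p form the cycle type of an element of G. Factoring f modulo the 18 such primes p <= 73 (skipping 3, 5, 19, which divide the discriminant), each new pattern first appears at: mod 2: f = (x + 1)(x^4 + x^3 + x^2 + x + 1), pattern 4+1; mod 11: f = (x^5 + 10x^4 + 7x^3 + x + 6), pattern 5; mod 29: f = (x + 2)(x^2 + 18x + 15)(x^2 + 19x + 15), pattern 2+2+1; mod 41: f = (x + 5)(x + 12)(x + 21)(x + 26)(x + 28), pattern 1+1+1+1+1. No other pattern occurs in this range, so the set of observed cycle types is {4+1, 5, 2+2+1, 1+1+1+1+1}. The candidates containing elements of all these cycle types are F_20 (5T3) of order 20, S_5 (5T5) of order 120; the others are excluded. The observed types are precisely the cycle types that occur in F_20 (5T3). Each of the other remaining candidates has further cycle types, and by the Chebotarev density theorem the matching factorization patterns would occur for a proportion of primes equal to their share of the group: S_5 (5T5) additionally contains elements of type 3+2, 3+1+1, 2+1+1+1 (50 of its 120 elements, about 42% of primes). None of the 18 primes tested shows any such pattern (for each of these groups the chance of that is below 10^-4), which rules them out. Hence G = F_20 (5T3), of order 20.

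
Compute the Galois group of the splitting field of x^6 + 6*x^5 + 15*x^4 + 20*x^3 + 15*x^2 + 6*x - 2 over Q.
D_6

The polynomial f is an irreducible sextic over Q, so G = Gal(f/Q) is one of the 16 transitive subgroups 6T1, ..., 6T16 of S_6. The discriminant of f is 11337408, which is not a perfect square, so G is not contained in A_6. The transitive groups of degree 6 not contained in A_6 are: C_6 (6T1, order 6), S_3 (6T2, order 6), D_6 (6T3, order 12), C_3 x S_3 (6T5, order 18), A_4 x C_2 (6T6, order 24), S_4 (6T8, order 24), S_3 x S_3 (6T9, order 36), S_4 x C_2 (6T11, order 48), (S_3 x S_3) : C_2 (6T13, order 72), PGL(2,5) (6T14, order 120), S_6 (6T16, order 720). By Dedekind's theorem, for a prime p not dividing disc(f) the degrees of the irreducible factors of f mod p form the cycle type of an element of G. Factoring f modulo the 79 such primes p <= 419 (skipping 2, 3, which divide the discriminant), each new pattern first appears at: mod 5: f = (x^2 + 2)(x^2 + 2x + 4)(x^2 + 4x + 1), pattern 2+2+2; mod 7: f = (x^6 + 6x^5 + x^4 + 6x^3 + x^2 + 6x + 5), pattern 6; mod 11: f = (x + 4)(x + 9)(x^2 + 5x + 2)(x^2 + 10x + 7), pattern 2+2+1+1; mod 13: f = (x^3 + 3x^2 + 3x + 5)(x^3 + 3x^2 + 3x + 10), pattern 3+3; mod 61: f = (x + 3)(x + 27)(x + 29)(x + 34)(x + 36)(x + 60), pattern 1+1+1+1+1+1. No other pattern occurs in this range, so the set of observed cycle types is {2+2+2, 6, 2+2+1+1, 3+3, 1+1+1+1+1+1}. The candidates containing elements of all these cycle types are D_6 (6T3) of order 12, A_4 x C_2 (6T6) of order 24, S_3 x S_3 (6T9) of order 36, S_4 x C_2 (6T11) of order 48, (S_3 x S_3) : C_2 (6T13) of order 72, PGL(2,5) (6T14) of order 120, S_6 (6T16) of order 720; the others are excluded. The observed types are precisely the cycle types that occur in D_6 (6T3). Each of the other remaining candidates has further cycle types, and by the Chebotarev density theorem the matching factorization patterns would occur for a proportion of primes equal to their share of the group: A_4 x C_2 (6T6) additionally contains elements of type 2+1+1+1+1 (3 of its 24 elements, about 12% of primes); S_3 x S_3 (6T9) additionally contains elements of type 3+1+1+1 (4 of its 36 elements, about 11% of primes); S_4 x C_2 (6T11) additionally contains elements of type 4+2, 4+1+1, 2+1+1+1+1 (15 of its 48 elements, about 31% of primes); (S_3 x S_3) : C_2 (6T13) additionally contains elements of type 4+2, 3+2+1, 3+1+1+1, 2+1+1+1+1 (40 of its 72 elements, about 56% of primes); PGL(2,5) (6T14) additionally contains elements of type 5+1, 4+1+1 (54 of its 120 elements, about 45% of primes); S_6 (6T16) additionally contains elements of type 5+1, 4+2, 4+1+1, 3+2+1, 3+1+1+1, 2+1+1+1+1 (499 of its 720 elements, about 69% of primes). None of the 79 primes tested shows any such pattern (for each of these groups the chance of that is below 10^-4), which rules them out. Hence G = D_6 (6T3), of order 12.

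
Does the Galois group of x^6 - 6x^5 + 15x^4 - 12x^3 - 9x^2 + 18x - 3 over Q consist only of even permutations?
The polynomial is irreducible of degree 6 over Q. Its discriminant is 1289945088, which is not a perfect square. A Galois group lies in the alternating group exactly when the discriminant is a square in Q, so the Galois group (S_3 x S_3) is not contained in A_6.

No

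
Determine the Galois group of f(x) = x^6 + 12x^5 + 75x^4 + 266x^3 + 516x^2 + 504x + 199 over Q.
The polynomial f is an irreducible sextic over Q, so G = Gal(f/Q) is one of the 16 transitive subgroups 6T1, ..., 6T16 of S_6. The discriminant of f is -5217636731328, which is not a perfect square, so G is not contained in A_6. The transitive groups of degree 6 not contained in A_6 are: C_6 (6T1, order 6), S_3 (6T2, order 6), D_6 (6T3, order 12), C_3 x S_3 (6T5, order 18), A_4 x C_2 (6T6, order 24), S_4 (6T8, order 24), S_3 x S_3 (6T9, order 36), S_4 x C_2 (6T11, order 48), (S_3 x S_3) : C_2 (6T13, order 72), PGL(2,5) (6T14, order 120), S_6 (6T16, order 720). By Dedekind's theorem, for a prime p not dividing disc(f) the degrees of the irreducible factors of f mod p form the cycle type of an element of G. Factoring f modulo the 21 such primes p <= 89 (skipping 2, 3, 7, which divide the discriminant), each new pattern first appears at: mod 5: f = (x^6 + 2x^5 + x^3 + x^2 + 4x + 4), pattern 6; mod 11: f = (x + 10)(x^5 + 2x^4 + 2x^2 + x + 10), pattern 5+1; mod 13: f = (x + 10)(x + 12)(x^4 + 3x^3 + 6x^2 + 8x + 10), pattern 4+1+1; mod 23: f = (x + 12)(x + 14)(x^2 + 10x + 14)(x^2 + 22x + 14), pattern 2+2+1+1; mod 43: f = (x^3 + x^2 + 23x + 16)(x^3 + 11x^2 + 41x + 42), pattern 3+3; mod 61: f = (x^2 + 25x + 25)(x^2 + 49x + 30)(x^2 + 60x + 28), pattern 2+2+2. No other pattern occurs in this range, so the set of observed cycle types is {6, 5+1, 4+1+1, 2+2+1+1, 3+3, 2+2+2}. The candidates containing elements of all these cycle types are PGL(2,5) (6T14) of order 120, S_6 (6T16) of order 720; the others are excluded. The observed types are precisely the cycle types that occur in PGL(2,5) (6T14) (apart from the identity). Each of the other remaining candidates has further cycle types, and by the Chebotarev density theorem the matching factorization patterns would occur for a proportion of primes equal to their share of the group: S_6 (6T16) additionally contains elements of type 4+2, 3+2+1, 3+1+1+1, 2+1+1+1+1 (265 of its 720 elements, about 37% of primes). None of the 21 primes tested shows any such pattern (for each of these groups the chance of that is below 10^-4), which rules them out. Hence G = PGL(2,5) (6T14), of order 120.

PGL(2,5) (order 120)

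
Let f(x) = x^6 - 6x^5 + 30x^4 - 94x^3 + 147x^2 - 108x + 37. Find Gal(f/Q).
The polynomial f is an irreducible sextic over Q, so G = Gal(f/Q) is one of the 16 transitive subgroups 6T1, ..., 6T16 of S_6. The discriminant of f is -5217636731328, which is not a perfect square, so G is not contained in A_6. The transitive groups of degree 6 not contained in A_6 are: C_6 (6T1, order 6), S_3 (6T2, order 6), D_6 (6T3, order 12), C_3 x S_3 (6T5, order 18), A_4 x C_2 (6T6, order 24), S_4 (6T8, order 24), S_3 x S_3 (6T9, order 36), S_4 x C_2 (6T11, order 48), (S_3 x S_3) : C_2 (6T13, order 72), PGL(2,5) (6T14, order 120), S_6 (6T16, order 720). By Dedekind's theorem, for a prime p not dividing disc(f) the degrees of the irreducible factors of f mod p form the cycle type of an element of G. Factoring f modulo the 21 such primes p <= 89 (skipping 2, 3, 7, which divide the discriminant), each new pattern first appears at: mod 5: f = (x^6 + 4x^5 + x^3 + 2x^2 + 2x + 2), pattern 6; mod 11: f = (x + 7)(x^5 + 9x^4 + 5x^2 + 2x + 10), pattern 5+1; mod 13: f = (x + 7)(x + 9)(x^4 + 4x^3 + 7x^2 + 10x + 1), pattern 4+1+1; mod 23: f = (x + 9)(x + 11)(x^2 + 4x + 16)(x^2 + 16x + 3), pattern 2+2+1+1; mod 43: f = (x^3 + 2x^2 + 2x + 34)(x^3 + 35x^2 + x + 15), pattern 3+3; mod 61: f = (x^2 + 19x + 20)(x^2 + 43x + 14)(x^2 + 54x + 40), pattern 2+2+2. No other pattern occurs in this range, so the set of observed cycle types is {6, 5+1, 4+1+1, 2+2+1+1, 3+3, 2+2+2}. The candidates containing elements of all these cycle types are PGL(2,5) (6T14) of order 120, S_6 (6T16) of order 720; the others are excluded. The observed types are precisely the cycle types that occur in PGL(2,5) (6T14) (apart from the identity). Each of the other remaining candidates has further cycle types, and by the Chebotarev density theorem the matching factorization patterns would occur for a proportion of primes equal to their share of the group: S_6 (6T16) additionally contains elements of type 4+2, 3+2+1, 3+1+1+1, 2+1+1+1+1 (265 of its 720 elements, about 37% of primes). None of the 21 primes tested shows any such pattern (for each of these groups the chance of that is below 10^-4), which rules them out. Hence G = PGL(2,5) (6T14), of order 120.

PGL(2,5) (also written S5(6))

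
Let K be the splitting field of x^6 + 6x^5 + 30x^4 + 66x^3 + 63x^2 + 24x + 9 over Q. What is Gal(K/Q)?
The polynomial f is an irreducible sextic over Q, so G = Gal(f/Q) is one of the 16 transitive subgroups 6T1, ..., 6T16 of S_6. The discriminant of f is -5217636731328, which is not a perfect square, so G is not contained in A_6. The transitive groups of degree 6 not contained in A_6 are: C_6 (6T1, order 6), S_3 (6T2, order 6), D_6 (6T3, order 12), C_3 x S_3 (6T5, order 18), A_4 x C_2 (6T6, order 24), S_4 (6T8, order 24), S_3 x S_3 (6T9, order 36), S_4 x C_2 (6T11, order 48), (S_3 x S_3) : C_2 (6T13, order 72), PGL(2,5) (6T14, order 120), S_6 (6T16, order 720). By Dedekind's theorem, for a prime p not dividing disc(f) the degrees of the irreducible factors of f mod p form the cycle type of an element of G. Factoring f modulo the 21 such primes p <= 89 (skipping 2, 3, 7, which divide the discriminant), each new pattern first appears at: mod 5: f = (x^6 + x^5 + x^3 + 3x^2 + 4x + 4), pattern 6; mod 11: f = (x + 9)(x^5 + 8x^4 + 2x^3 + 4x^2 + 5x + 1), pattern 5+1; mod 13: f = (x + 9)(x + 11)(x^4 + 12x^3 + 3x^2 + x + 6), pattern 4+1+1; mod 23: f = (x + 11)(x + 13)(x^2 + 8x + 5)(x^2 + 20x + 16), pattern 2+2+1+1; mod 43: f = (x^3 + 8x^2 + 22x + 11)(x^3 + 41x^2 + 24x + 36), pattern 3+3; mod 61: f = (x^2 + 23x + 1)(x^2 + 47x + 43)(x^2 + 58x + 30), pattern 2+2+2. No other pattern occurs in this range, so the set of observed cycle types is {6, 5+1, 4+1+1, 2+2+1+1, 3+3, 2+2+2}. The candidates containing elements of all these cycle types are PGL(2,5) (6T14) of order 120, S_6 (6T16) of order 720; the others are excluded. The observed types are precisely the cycle types that occur in PGL(2,5) (6T14) (apart from the identity). Each of the other remaining candidates has further cycle types, and by the Chebotarev density theorem the matching factorization patterns would occur for a proportion of primes equal to their share of the group: S_6 (6T16) additionally contains elements of type 4+2, 3+2+1, 3+1+1+1, 2+1+1+1+1 (265 of its 720 elements, about 37% of primes). None of the 21 primes tested shows any such pattern (for each of these groups the chance of that is below 10^-4), which rules them out. Hence G = PGL(2,5) (6T14), of order 120.

6T14: PGL(2,5)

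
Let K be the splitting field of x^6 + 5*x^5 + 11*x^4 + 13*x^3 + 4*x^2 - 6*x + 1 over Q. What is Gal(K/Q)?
The polynomial f is an irreducible sextic over Q, so G = Gal(f/Q) is one of the 16 transitive subgroups 6T1, ..., 6T16 of S_6. The discriminant of f is 525625 = 725^2, a perfect square, so G is contained in A_6. The transitive groups of degree 6 contained in A_6 are: A_4 (6T4, order 12), S_4 (6T7, order 24), (C_3 x C_3) : C_4 (6T10, order 36), PSL(2,5) (6T12, order 60), A_6 (6T15, order 360). By Dedekind's theorem, for a prime p not dividing disc(f) the degrees of the irreducible factors of f mod p form the cycle type of an element of G. Factoring f modulo the 19 such primes p <= 73 (skipping 5, 29, which divide the discriminant), each new pattern first appears at: mod 2: f = (x^2 + x + 1)(x^4 + x + 1), pattern 4+2; mod 11: f = (x^3 + 6x^2 + 3x + 10)(x^3 + 10x^2 + 3x + 10), pattern 3+3; mod 19: f = (x + 8)(x + 9)(x^2 + 9x + 7)(x^2 + 17x + 2), pattern 2+2+1+1; mod 61: f = (x + 20)(x + 27)(x + 34)(x^3 + 46x^2 + 3x + 60), pattern 3+1+1+1. No other pattern occurs in this range, so the set of observed cycle types is {4+2, 3+3, 2+2+1+1, 3+1+1+1}. The candidates containing elements of all these cycle types are (C_3 x C_3) : C_4 (6T10) of order 36, A_6 (6T15) of order 360; the others are excluded. The observed types are precisely the cycle types that occur in (C_3 x C_3) : C_4 (6T10) (apart from the identity). Each of the other remaining candidates has further cycle types, and by the Chebotarev density theorem the matching factorization patterns would occur for a proportion of primes equal to their share of the group: A_6 (6T15) additionally contains elements of type 5+1 (144 of its 360 elements, about 40% of primes). None of the 19 primes tested shows any such pattern (for each of these groups the chance of that is below 10^-4), which rules them out. Hence G = (C_3 x C_3) : C_4 (6T10), of order 36.

(C_3 x C_3) : C_4 (also written G36+)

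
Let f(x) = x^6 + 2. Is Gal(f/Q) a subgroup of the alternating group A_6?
No

The polynomial is irreducible of degree 6 over Q. Its discriminant is -1492992, which is not a perfect square. A Galois group lies in the alternating group exactly when the discriminant is a square in Q, so the Galois group (D_6) is not contained in A_6.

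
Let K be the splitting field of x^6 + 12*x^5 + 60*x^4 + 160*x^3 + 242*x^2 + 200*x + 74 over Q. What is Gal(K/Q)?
S_4 x C_2 (also written S4xC2)

The polynomial f is an irreducible sextic over Q, so G = Gal(f/Q) is one of the 16 transitive subgroups 6T1, ..., 6T16 of S_6. The discriminant of f is -2508800, which is not a perfect square, so G is not contained in A_6. The transitive groups of degree 6 not contained in A_6 are: C_6 (6T1, order 6), S_3 (6T2, order 6), D_6 (6T3, order 12), C_3 x S_3 (6T5, order 18), A_4 x C_2 (6T6, order 24), S_4 (6T8, order 24), S_3 x S_3 (6T9, order 36), S_4 x C_2 (6T11, order 48), (S_3 x S_3) : C_2 (6T13, order 72), PGL(2,5) (6T14, order 120), S_6 (6T16, order 720). By Dedekind's theorem, for a prime p not dividing disc(f) the degrees of the irreducible factors of f mod p form the cycle type of an element of G. Factoring f modulo the 17 such primes p <= 71 (skipping 2, 5, 7, which divide the discriminant), each new pattern first appears at: mod 3: f = (x^3 + x^2 + 2)(x^3 + 2x^2 + x + 1), pattern 3+3; mod 13: f = (x^6 + 12x^5 + 8x^4 + 4x^3 + 8x^2 + 5x + 9), pattern 6; mod 19: f = (x^2 + 4x + 9)(x^4 + 8x^3 + 12x + 4), pattern 4+2; mod 23: f = (x + 13)(x + 14)(x^4 + 8x^3 + 7x^2 + 10x + 9), pattern 4+1+1; mod 53: f = (x^2 + 4x + 49)(x^2 + 15x + 11)(x^2 + 46x + 20), pattern 2+2+2; mod 59: f = (x + 6)(x + 57)(x^2 + 9x + 5)(x^2 + 58x + 44), pattern 2+2+1+1; mod 71: f = (x + 10)(x + 13)(x + 62)(x + 65)(x^2 + 4x + 47), pattern 2+1+1+1+1. No other pattern occurs in this range, so the set of observed cycle types is {3+3, 6, 4+2, 4+1+1, 2+2+2, 2+2+1+1, 2+1+1+1+1}. The candidates containing elements of all these cycle types are S_4 x C_2 (6T11) of order 48, S_6 (6T16) of order 720; the others are excluded. The observed types are precisely the cycle types that occur in S_4 x C_2 (6T11) (apart from the identity). Each of the other remaining candidates has further cycle types, and by the Chebotarev density theorem the matching factorization patterns would occur for a proportion of primes equal to their share of the group: S_6 (6T16) additionally contains elements of type 5+1, 3+2+1, 3+1+1+1 (304 of its 720 elements, about 42% of primes). None of the 17 primes tested shows any such pattern (for each of these groups the chance of that is below 10^-4), which rules them out. Hence G = S_4 x C_2 (6T11), of order 48.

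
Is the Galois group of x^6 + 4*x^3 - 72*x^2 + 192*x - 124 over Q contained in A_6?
The polynomial is irreducible of degree 6 over Q. Its discriminant is 5114284084297728, which is not a perfect square. A Galois group lies in the alternating group exactly when the discriminant is a square in Q, so the Galois group (D_6) is not contained in A_6.

No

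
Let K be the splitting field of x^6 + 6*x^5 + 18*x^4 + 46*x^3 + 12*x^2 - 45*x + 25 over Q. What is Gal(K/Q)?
The polynomial f is an irreducible sextic over Q, so G = Gal(f/Q) is one of the 16 transitive subgroups 6T1, ..., 6T16 of S_6. The discriminant of f is 778002905803725, which is not a perfect square, so G is not contained in A_6. The transitive groups of degree 6 not contained in A_6 are: C_6 (6T1, order 6), S_3 (6T2, order 6), D_6 (6T3, order 12), C_3 x S_3 (6T5, order 18), A_4 x C_2 (6T6, order 24), S_4 (6T8, order 24), S_3 x S_3 (6T9, order 36), S_4 x C_2 (6T11, order 48), (S_3 x S_3) : C_2 (6T13, order 72), PGL(2,5) (6T14, order 120), S_6 (6T16, order 720). By Dedekind's theorem, for a prime p not dividing disc(f) the degrees of the irreducible factors of f mod p form the cycle type of an element of G. Factoring f modulo the 15 such primes p <= 67 (skipping 3, 5, 7, 29, which divide the discriminant), each new pattern first appears at: mod 2: f = (x^6 + x + 1), pattern 6; mod 13: f = (x + 4)(x + 5)(x + 7)(x^3 + 3x^2 + 4x + 9), pattern 3+1+1+1; mod 19: f = (x^2 + 6x + 14)(x^2 + 6x + 15)(x^2 + 13x + 6), pattern 2+2+2; mod 23: f = (x + 11)(x + 13)(x^2 + 13x + 3)(x^2 + 15x + 17), pattern 2+2+1+1; mod 67: f = (x^3 + 3x^2 + 16x + 21)(x^3 + 3x^2 + 60x + 65), pattern 3+3. No other pattern occurs in this range, so the set of observed cycle types is {6, 3+1+1+1, 2+2+2, 2+2+1+1, 3+3}. The candidates containing elements of all these cycle types are S_3 x S_3 (6T9) of order 36, (S_3 x S_3) : C_2 (6T13) of order 72, S_6 (6T16) of order 720; the others are excluded. The observed types are precisely the cycle types that occur in S_3 x S_3 (6T9) (apart from the identity). Each of the other remaining candidates has further cycle types, and by the Chebotarev density theorem the matching factorization patterns would occur for a proportion of primes equal to their share of the group: (S_3 x S_3) : C_2 (6T13) additionally contains elements of type 4+2, 3+2+1, 2+1+1+1+1 (36 of its 72 elements, about 50% of primes); S_6 (6T16) additionally contains elements of type 5+1, 4+2, 4+1+1, 3+2+1, 2+1+1+1+1 (459 of its 720 elements, about 64% of primes). None of the 15 primes tested shows any such pattern (for each of these groups the chance of that is below 10^-4), which rules them out. Hence G = S_3 x S_3 (6T9), of order 36.

S_3 x S_3, the direct product S_3 x S_3 in its degree-6 action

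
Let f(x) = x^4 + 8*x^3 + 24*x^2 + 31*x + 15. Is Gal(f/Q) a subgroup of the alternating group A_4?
The polynomial is irreducible of degree 4 over Q. Its discriminant is 229, which is not a perfect square. A Galois group lies in the alternating group exactly when the discriminant is a square in Q, so the Galois group (S_4) is not contained in A_4.

No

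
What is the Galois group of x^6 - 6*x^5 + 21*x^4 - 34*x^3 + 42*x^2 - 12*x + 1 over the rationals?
The polynomial f is an irreducible sextic over Q, so G = Gal(f/Q) is one of the 16 transitive subgroups 6T1, ..., 6T16 of S_6. The discriminant of f is -1024192512, which is not a perfect square, so G is not contained in A_6. The transitive groups of degree 6 not contained in A_6 are: C_6 (6T1, order 6), S_3 (6T2, order 6), D_6 (6T3, order 12), C_3 x S_3 (6T5, order 18), A_4 x C_2 (6T6, order 24), S_4 (6T8, order 24), S_3 x S_3 (6T9, order 36), S_4 x C_2 (6T11, order 48), (S_3 x S_3) : C_2 (6T13, order 72), PGL(2,5) (6T14, order 120), S_6 (6T16, order 720). By Dedekind's theorem, for a prime p not dividing disc(f) the degrees of the irreducible factors of f mod p form the cycle type of an element of G. Factoring f modulo the 21 such primes p <= 89 (skipping 2, 3, 7, which divide the discriminant), each new pattern first appears at: mod 5: f = (x^6 + 4x^5 + x^4 + x^3 + 2x^2 + 3x + 1), pattern 6; mod 11: f = (x + 4)(x^5 + x^4 + 6x^3 + 8x^2 + 10x + 3), pattern 5+1; mod 13: f = (x + 1)(x + 12)(x^4 + 7x^3 + 9x^2 + 12x + 12), pattern 4+1+1; mod 23: f = (x + 3)(x + 9)(x^2 + 7x + 13)(x^2 + 21x + 4), pattern 2+2+1+1; mod 43: f = (x^3 + 16x^2 + 35x + 11)(x^3 + 21x^2 + 37x + 4), pattern 3+3; mod 61: f = (x^2 + 17x + 4)(x^2 + 43x + 52)(x^2 + 56x + 22), pattern 2+2+2. No other pattern occurs in this range, so the set of observed cycle types is {6, 5+1, 4+1+1, 2+2+1+1, 3+3, 2+2+2}. The candidates containing elements of all these cycle types are PGL(2,5) (6T14) of order 120, S_6 (6T16) of order 720; the others are excluded. The observed types are precisely the cycle types that occur in PGL(2,5) (6T14) (apart from the identity). Each of the other remaining candidates has further cycle types, and by the Chebotarev density theorem the matching factorization patterns would occur for a proportion of primes equal to their share of the group: S_6 (6T16) additionally contains elements of type 4+2, 3+2+1, 3+1+1+1, 2+1+1+1+1 (265 of its 720 elements, about 37% of primes). None of the 21 primes tested shows any such pattern (for each of these groups the chance of that is below 10^-4), which rules them out. Hence G = PGL(2,5) (6T14), of order 120.

PGL(2,5), S_5 acting on 6 points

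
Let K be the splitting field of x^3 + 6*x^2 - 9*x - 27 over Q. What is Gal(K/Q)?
The polynomial is an irreducible cubic over Q and its discriminant is 35721 = 189^2, a perfect square. For an irreducible cubic, a square discriminant forces the Galois group to be A_3, the cyclic group of order 3.

C_3 (order 3)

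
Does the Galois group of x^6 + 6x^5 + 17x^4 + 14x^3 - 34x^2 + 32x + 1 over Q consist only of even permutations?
Yes

The polynomial is irreducible of degree 6 over Q. Its discriminant is 94085654450176 = 9699776^2, a perfect square. A Galois group lies in the alternating group exactly when the discriminant is a square in Q, so the Galois group (S_4) is contained in A_6.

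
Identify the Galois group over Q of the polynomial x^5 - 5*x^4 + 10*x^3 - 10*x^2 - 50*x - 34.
A_5 (also written A5)

The polynomial f is an irreducible quintic over Q, so G = Gal(f/Q) is a transitive subgroup of S_5: one of C_5 (5T1, order 5), D_5 (5T2, order 10), F_20 (5T3, order 20), A_5 (5T4, order 60) or S_5 (5T5, order 120). The discriminant of f is 58564000000 = 242000^2, a perfect square, so G is contained in A_5. The transitive groups of degree 5 contained in A_5 are: C_5 (5T1, order 5), D_5 (5T2, order 10), A_5 (5T4, order 60). By Dedekind's theorem, for a prime p not dividing disc(f) the degrees of the irreducible factors of f mod p form the cycle type of an element of G. Factoring f modulo the 3 such primes p <= 13 (skipping 2, 5, 11, which divide the discriminant), each new pattern first appears at: mod 3: f = (x^5 + x^4 + x^3 + 2x^2 + x + 2), pattern 5; mod 13: f = (x + 4)(x + 6)(x^3 + 11x^2 + 6x + 4), pattern 3+1+1. No other pattern occurs in this range, so the set of observed cycle types is {5, 3+1+1}. Among the candidates above, the only group containing elements of all these cycle types is A_5 (5T4) — each of C_5 (5T1), D_5 (5T2) lacks at least one of them. Hence G = A_5 (5T4), of order 60.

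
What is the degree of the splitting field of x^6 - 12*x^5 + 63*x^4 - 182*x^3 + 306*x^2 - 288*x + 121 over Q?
The degree of the splitting field over Q equals the order of the Galois group, so first determine the group. The polynomial f is an irreducible sextic over Q, so G = Gal(f/Q) is one of the 16 transitive subgroups 6T1, ..., 6T16 of S_6. The discriminant of f is -16003008, which is not a perfect square, so G is not contained in A_6. The transitive groups of degree 6 not contained in A_6 are: C_6 (6T1, order 6), S_3 (6T2, order 6), D_6 (6T3, order 12), C_3 x S_3 (6T5, order 18), A_4 x C_2 (6T6, order 24), S_4 (6T8, order 24), S_3 x S_3 (6T9, order 36), S_4 x C_2 (6T11, order 48), (S_3 x S_3) : C_2 (6T13, order 72), PGL(2,5) (6T14, order 120), S_6 (6T16, order 720). By Dedekind's theorem, for a prime p not dividing disc(f) the degrees of the irreducible factors of f mod p form the cycle type of an element of G. Factoring f modulo the 21 such primes p <= 89 (skipping 2, 3, 7, which divide the discriminant), each new pattern first appears at: mod 5: f = (x^6 + 3x^5 + 3x^4 + 3x^3 + x^2 + 2x + 1), pattern 6; mod 11: f = (x)(x^5 + 10x^4 + 8x^3 + 5x^2 + 9x + 9), pattern 5+1; mod 13: f = (x + 6)(x + 10)(x^4 + 11x^3 + 9x^2 + 2x + 7), pattern 4+1+1; mod 23: f = (x + 14)(x + 18)(x^2 + 11x + 14)(x^2 + 14x + 16), pattern 2+2+1+1; mod 43: f = (x^3 + 13x^2 + 20x + 27)(x^3 + 18x^2 + 24x + 22), pattern 3+3; mod 61: f = (x^2 + 10x + 35)(x^2 + 14x + 41)(x^2 + 25x + 40), pattern 2+2+2. No other pattern occurs in this range, so the set of observed cycle types is {6, 5+1, 4+1+1, 2+2+1+1, 3+3, 2+2+2}. The candidates containing elements of all these cycle types are PGL(2,5) (6T14) of order 120, S_6 (6T16) of order 720; the others are excluded. The observed types are precisely the cycle types that occur in PGL(2,5) (6T14) (apart from the identity). Each of the other remaining candidates has further cycle types, and by the Chebotarev density theorem the matching factorization patterns would occur for a proportion of primes equal to their share of the group: S_6 (6T16) additionally contains elements of type 4+2, 3+2+1, 3+1+1+1, 2+1+1+1+1 (265 of its 720 elements, about 37% of primes). None of the 21 primes tested shows any such pattern (for each of these groups the chance of that is below 10^-4), which rules them out. Hence G = PGL(2,5) (6T14), of order 120. The Galois group PGL(2,5) (6T14) has order 120, so the splitting field has degree 120 over Q.

120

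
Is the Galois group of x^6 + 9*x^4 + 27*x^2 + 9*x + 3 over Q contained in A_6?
The polynomial is irreducible of degree 6 over Q. Its discriminant is -68755887963, which is not a perfect square. A Galois group lies in the alternating group exactly when the discriminant is a square in Q, so the Galois group (C_3 x S_3) is not contained in A_6.

No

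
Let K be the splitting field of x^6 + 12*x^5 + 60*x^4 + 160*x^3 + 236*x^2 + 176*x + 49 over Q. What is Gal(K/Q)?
The polynomial f is an irreducible sextic over Q, so G = Gal(f/Q) is one of the 16 transitive subgroups 6T1, ..., 6T16 of S_6. The discriminant of f is -3356224, which is not a perfect square, so G is not contained in A_6. The transitive groups of degree 6 not contained in A_6 are: C_6 (6T1, order 6), S_3 (6T2, order 6), D_6 (6T3, order 12), C_3 x S_3 (6T5, order 18), A_4 x C_2 (6T6, order 24), S_4 (6T8, order 24), S_3 x S_3 (6T9, order 36), S_4 x C_2 (6T11, order 48), (S_3 x S_3) : C_2 (6T13, order 72), PGL(2,5) (6T14, order 120), S_6 (6T16, order 720). By Dedekind's theorem, for a prime p not dividing disc(f) the degrees of the irreducible factors of f mod p form the cycle type of an element of G. Factoring f modulo the 67 such primes p <= 347 (skipping 2, 229, which divide the discriminant), each new pattern first appears at: mod 3: f = (x^6 + x^3 + 2x^2 + 2x + 1), pattern 6; mod 5: f = (x^3 + 3x^2 + 2x + 2)(x^3 + 4x^2 + x + 2), pattern 3+3; mod 7: f = (x)(x + 4)(x^4 + x^3 + 6x + 2), pattern 4+1+1; mod 13: f = (x^2 + 4x + 9)(x^4 + 8x^3 + 6x^2 + 12x + 4), pattern 4+2; mod 23: f = (x^2 + 4x + 16)(x^2 + 9x + 9)(x^2 + 22x + 12), pattern 2+2+2; mod 29: f = (x + 12)(x + 21)(x^2 + 3x + 9)(x^2 + 5x + 13), pattern 2+2+1+1; mod 193: f = (x + 8)(x + 46)(x + 96)(x + 101)(x + 151)(x + 189), pattern 1+1+1+1+1+1; mod 347: f = (x + 5)(x + 153)(x + 198)(x + 346)(x^2 + 4x + 259), pattern 2+1+1+1+1. No other pattern occurs in this range, so the set of observed cycle types is {6, 3+3, 4+1+1, 4+2, 2+2+2, 2+2+1+1, 1+1+1+1+1+1, 2+1+1+1+1}. The candidates containing elements of all these cycle types are S_4 x C_2 (6T11) of order 48, S_6 (6T16) of order 720; the others are excluded. The observed types are precisely the cycle types that occur in S_4 x C_2 (6T11). Each of the other remaining candidates has further cycle types, and by the Chebotarev density theorem the matching factorization patterns would occur for a proportion of primes equal to their share of the group: S_6 (6T16) additionally contains elements of type 5+1, 3+2+1, 3+1+1+1 (304 of its 720 elements, about 42% of primes). None of the 67 primes tested shows any such pattern (for each of these groups the chance of that is below 10^-4), which rules them out. Hence G = S_4 x C_2 (6T11), of order 48.

S_4 x C_2 (also written S4xC2)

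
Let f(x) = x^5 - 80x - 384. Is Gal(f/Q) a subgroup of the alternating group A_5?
The polynomial is irreducible of degree 5 over Q. Its discriminant is 67108864000000 = 8192000^2, a perfect square. A Galois group lies in the alternating group exactly when the discriminant is a square in Q, so the Galois group (D_5) is contained in A_5.

Yes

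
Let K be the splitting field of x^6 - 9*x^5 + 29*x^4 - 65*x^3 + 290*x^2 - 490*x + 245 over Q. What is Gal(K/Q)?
The polynomial f is an irreducible sextic over Q, so G = Gal(f/Q) is one of the 16 transitive subgroups 6T1, ..., 6T16 of S_6. The discriminant of f is 598116723780625 = 24456425^2, a perfect square, so G is contained in A_6. The transitive groups of degree 6 contained in A_6 are: A_4 (6T4, order 12), S_4 (6T7, order 24), (C_3 x C_3) : C_4 (6T10, order 36), PSL(2,5) (6T12, order 60), A_6 (6T15, order 360). By Dedekind's theorem, for a prime p not dividing disc(f) the degrees of the irreducible factors of f mod p form the cycle type of an element of G. Factoring f modulo the 21 such primes p <= 101 (skipping 5, 7, 29, 61, 79, which divide the discriminant), each new pattern first appears at: mod 2: f = (x^2 + x + 1)(x^4 + x + 1), pattern 4+2; mod 11: f = (x^3 + 7x + 2)(x^3 + 2x^2 + 7), pattern 3+3; mod 19: f = (x + 11)(x + 13)(x^2 + 7x + 3)(x^2 + 17x + 5), pattern 2+2+1+1; mod 101: f = (x + 22)(x + 70)(x + 94)(x^3 + 7x^2 + 53x + 39), pattern 3+1+1+1. No other pattern occurs in this range, so the set of observed cycle types is {4+2, 3+3, 2+2+1+1, 3+1+1+1}. The candidates containing elements of all these cycle types are (C_3 x C_3) : C_4 (6T10) of order 36, A_6 (6T15) of order 360; the others are excluded. The observed types are precisely the cycle types that occur in (C_3 x C_3) : C_4 (6T10) (apart from the identity). Each of the other remaining candidates has further cycle types, and by the Chebotarev density theorem the matching factorization patterns would occur for a proportion of primes equal to their share of the group: A_6 (6T15) additionally contains elements of type 5+1 (144 of its 360 elements, about 40% of primes). None of the 21 primes tested shows any such pattern (for each of these groups the chance of that is below 10^-4), which rules them out. Hence G = (C_3 x C_3) : C_4 (6T10), of order 36.

(C_3 x C_3) : C_4 (order 36)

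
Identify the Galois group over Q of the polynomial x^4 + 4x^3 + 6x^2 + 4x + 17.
The polynomial is an irreducible quartic over Q and its discriminant is 1048576 = 1024^2, a perfect square, so the Galois group is contained in A_4. The resolvent cubic y^3 - 6*y^2 - 52*y + 120 splits completely over Q, which gives the Klein four-group V_4.

V_4, the Klein four-group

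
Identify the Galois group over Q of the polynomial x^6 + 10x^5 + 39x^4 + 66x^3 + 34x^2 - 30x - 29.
The polynomial f is an irreducible sextic over Q, so G = Gal(f/Q) is one of the 16 transitive subgroups 6T1, ..., 6T16 of S_6. The discriminant of f is 13191900736 = 114856^2, a perfect square, so G is contained in A_6. The transitive groups of degree 6 contained in A_6 are: A_4 (6T4, order 12), S_4 (6T7, order 24), (C_3 x C_3) : C_4 (6T10, order 36), PSL(2,5) (6T12, order 60), A_6 (6T15, order 360). By Dedekind's theorem, for a prime p not dividing disc(f) the degrees of the irreducible factors of f mod p form the cycle type of an element of G. Factoring f modulo the 33 such primes p <= 149 (skipping 2, 7, which divide the discriminant), each new pattern first appears at: mod 3: f = (x^3 + 2x + 2)(x^3 + x^2 + x + 2), pattern 3+3; mod 13: f = (x + 8)(x + 12)(x^2 + 5x + 11)(x^2 + 11x + 12), pattern 2+2+1+1. No other pattern occurs in this range, so the set of observed cycle types is {3+3, 2+2+1+1}. The candidates containing elements of all these cycle types are A_4 (6T4) of order 12, S_4 (6T7) of order 24, (C_3 x C_3) : C_4 (6T10) of order 36, PSL(2,5) (6T12) of order 60, A_6 (6T15) of order 360; the others are excluded. The observed types are precisely the cycle types that occur in A_4 (6T4) (apart from the identity). Each of the other remaining candidates has further cycle types, and by the Chebotarev density theorem the matching factorization patterns would occur for a proportion of primes equal to their share of the group: S_4 (6T7) additionally contains elements of type 4+2 (6 of its 24 elements, about 25% of primes); (C_3 x C_3) : C_4 (6T10) additionally contains elements of type 4+2, 3+1+1+1 (22 of its 36 elements, about 61% of primes); PSL(2,5) (6T12) additionally contains elements of type 5+1 (24 of its 60 elements, about 40% of primes); A_6 (6T15) additionally contains elements of type 5+1, 4+2, 3+1+1+1 (274 of its 360 elements, about 76% of primes). None of the 33 primes tested shows any such pattern (for each of these groups the chance of that is below 10^-4), which rules them out. Hence G = A_4 (6T4), of order 12.

A_4, A_4 acting on 6 points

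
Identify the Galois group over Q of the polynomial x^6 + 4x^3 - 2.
The polynomial f is an irreducible sextic over Q, so G = Gal(f/Q) is one of the 16 transitive subgroups 6T1, ..., 6T16 of S_6. The discriminant of f is 40310784, which is not a perfect square, so G is not contained in A_6. The transitive groups of degree 6 not contained in A_6 are: C_6 (6T1, order 6), S_3 (6T2, order 6), D_6 (6T3, order 12), C_3 x S_3 (6T5, order 18), A_4 x C_2 (6T6, order 24), S_4 (6T8, order 24), S_3 x S_3 (6T9, order 36), S_4 x C_2 (6T11, order 48), (S_3 x S_3) : C_2 (6T13, order 72), PGL(2,5) (6T14, order 120), S_6 (6T16, order 720). By Dedekind's theorem, for a prime p not dividing disc(f) the degrees of the irreducible factors of f mod p form the cycle type of an element of G. Factoring f modulo the 14 such primes p <= 53 (skipping 2, 3, which divide the discriminant), each new pattern first appears at: mod 5: f = (x + 1)(x + 2)(x^2 + 3x + 4)(x^2 + 4x + 1), pattern 2+2+1+1; mod 7: f = (x^6 + 4x^3 + 5), pattern 6; mod 19: f = (x + 4)(x + 6)(x + 9)(x^3 + 16), pattern 3+1+1+1; mod 31: f = (x^2 + 2x + 11)(x^2 + 10x + 27)(x^2 + 19x + 24), pattern 2+2+2; mod 43: f = (x^3 + 9)(x^3 + 38), pattern 3+3. No other pattern occurs in this range, so the set of observed cycle types is {2+2+1+1, 6, 3+1+1+1, 2+2+2, 3+3}. The candidates containing elements of all these cycle types are S_3 x S_3 (6T9) of order 36, (S_3 x S_3) : C_2 (6T13) of order 72, S_6 (6T16) of order 720; the others are excluded. The observed types are precisely the cycle types that occur in S_3 x S_3 (6T9) (apart from the identity). Each of the other remaining candidates has further cycle types, and by the Chebotarev density theorem the matching factorization patterns would occur for a proportion of primes equal to their share of the group: (S_3 x S_3) : C_2 (6T13) additionally contains elements of type 4+2, 3+2+1, 2+1+1+1+1 (36 of its 72 elements, about 50% of primes); S_6 (6T16) additionally contains elements of type 5+1, 4+2, 4+1+1, 3+2+1, 2+1+1+1+1 (459 of its 720 elements, about 64% of primes). None of the 14 primes tested shows any such pattern (for each of these groups the chance of that is below 10^-4), which rules them out. Hence G = S_3 x S_3 (6T9), of order 36.

S_3 x S_3, the direct product S_3 x S_3 in its degree-6 action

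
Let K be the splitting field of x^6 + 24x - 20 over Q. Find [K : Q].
The degree of the splitting field over Q equals the order of the Galois group, so first determine the group. The polynomial f is an irreducible sextic over Q, so G = Gal(f/Q) is one of the 16 transitive subgroups 6T1, ..., 6T16 of S_6. The discriminant of f is 746496000000 = 864000^2, a perfect square, so G is contained in A_6. The transitive groups of degree 6 contained in A_6 are: A_4 (6T4, order 12), S_4 (6T7, order 24), (C_3 x C_3) : C_4 (6T10, order 36), PSL(2,5) (6T12, order 60), A_6 (6T15, order 360). By Dedekind's theorem, for a prime p not dividing disc(f) the degrees of the irreducible factors of f mod p form the cycle type of an element of G. Factoring f modulo the 6 such primes p <= 23 (skipping 2, 3, 5, which divide the discriminant), each new pattern first appears at: mod 7: f = (x + 3)(x^5 + 4x^4 + 2x^3 + x^2 + 4x + 5), pattern 5+1; mod 23: f = (x + 7)(x + 12)(x + 21)(x^3 + 6x^2 + 13x + 16), pattern 3+1+1+1. No other pattern occurs in this range, so the set of observed cycle types is {5+1, 3+1+1+1}. Among the candidates above, the only group containing elements of all these cycle types is A_6 (6T15) — each of A_4 (6T4), S_4 (6T7), (C_3 x C_3) : C_4 (6T10), PSL(2,5) (6T12) lacks at least one of them. Hence G = A_6 (6T15), of order 360. The Galois group A_6 (6T15) has order 360, so the splitting field has degree 360 over Q.

360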